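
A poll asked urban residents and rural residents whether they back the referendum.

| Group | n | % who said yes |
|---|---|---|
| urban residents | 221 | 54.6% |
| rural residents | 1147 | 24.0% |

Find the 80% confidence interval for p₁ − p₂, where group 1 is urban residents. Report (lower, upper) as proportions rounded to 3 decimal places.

Each SE is √(p̂(1−p̂)/n): √(0.5460·0.4540/221) = 0.03349 and √(0.2400·0.7600/1147) = 0.01261.
SE(p̂₁ − p̂₂) = √(SE₁² + SE₂²) = √(0.0011215801 + 0.0001590121) = 0.03579, since the two samples are independent.
At 80% confidence z* = 1.282; margin = 1.282 × 0.03579 = 0.04588.
The difference is 0.5460 − 0.2400 = 0.3060, so the interval is 0.3060 ± 0.04588 = (0.260, 0.352).

(0.260, 0.352)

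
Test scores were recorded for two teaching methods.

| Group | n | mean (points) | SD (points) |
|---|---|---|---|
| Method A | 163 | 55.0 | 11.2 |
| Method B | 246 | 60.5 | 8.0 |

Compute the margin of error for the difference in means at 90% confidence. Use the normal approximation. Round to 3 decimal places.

Standard errors of each mean: 11.2/√163 = 0.8773 and 8.0/√246 = 0.5101.
SE(x̄₁ − x̄₂) = √(0.8773² + 0.5101²) = 1.0148 for independent samples with unequal variances.
With z* = 1.645, the margin is 1.645 × 1.0148 = 1.6693.

1.669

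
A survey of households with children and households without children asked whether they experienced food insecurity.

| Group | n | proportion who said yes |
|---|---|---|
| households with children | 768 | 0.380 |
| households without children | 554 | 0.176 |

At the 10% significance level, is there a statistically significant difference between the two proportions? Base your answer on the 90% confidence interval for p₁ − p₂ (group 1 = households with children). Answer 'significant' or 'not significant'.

significant

Each SE is √(p̂(1−p̂)/n): √(0.3800·0.6200/768) = 0.01751 and √(0.1760·0.8240/554) = 0.01618.
SE(p̂₁ − p̂₂) = √(SE₁² + SE₂²) = √(0.0003066001 + 0.0002617924) = 0.02384, since the two samples are independent.
At 90% confidence z* = 1.645; margin = 1.645 × 0.02384 = 0.03922.
The difference is 0.3800 − 0.1760 = 0.2040, so the interval is 0.2040 ± 0.03922 = (0.16478, 0.24322).
The interval (0.16478, 0.24322) does not contain 0, so the difference is significant.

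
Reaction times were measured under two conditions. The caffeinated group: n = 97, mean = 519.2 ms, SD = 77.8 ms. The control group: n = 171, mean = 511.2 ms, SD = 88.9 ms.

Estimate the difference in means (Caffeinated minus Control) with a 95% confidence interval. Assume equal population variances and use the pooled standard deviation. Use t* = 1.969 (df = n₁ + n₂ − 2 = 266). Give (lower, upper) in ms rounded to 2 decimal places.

Pooled variance s_p² = [96·77.8² + 170·88.9²] / (97+171−2) = 7235.4073, so s_p = 85.0612.
SE_diff = s_p·√(1/n₁ + 1/n₂) = 85.0612·√(1/97 + 1/171) = 10.8122.
t* = 1.969; margin = 1.969 × 10.8122 = 21.2892.
Difference = 519.2 − 511.2 = 8.0000.
8.0000 ± 21.2892 → (-13.29, 29.29).

(-13.29, 29.29)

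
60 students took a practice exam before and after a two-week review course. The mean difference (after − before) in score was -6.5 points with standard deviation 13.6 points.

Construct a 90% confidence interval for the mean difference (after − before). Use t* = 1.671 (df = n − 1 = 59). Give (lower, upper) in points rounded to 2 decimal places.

(-9.43, -3.57)

Paired design: SE = s_d/√n = 13.6/√60 = 1.7558.
t* = 1.671; margin of error = 1.671 × 1.7558 = 2.9339.
-6.5 ± 2.9339 → (-9.43, -3.57).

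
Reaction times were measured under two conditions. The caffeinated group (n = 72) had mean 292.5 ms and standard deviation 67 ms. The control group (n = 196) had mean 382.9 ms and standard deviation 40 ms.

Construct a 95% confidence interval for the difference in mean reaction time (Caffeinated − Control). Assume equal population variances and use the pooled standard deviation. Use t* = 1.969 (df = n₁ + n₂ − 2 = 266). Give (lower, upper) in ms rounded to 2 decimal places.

Pooled variance s_p² = [71·67² + 195·40²] / (72+196−2) = 2371.1241, so s_p = 48.6942.
SE_diff = s_p·√(1/n₁ + 1/n₂) = 48.6942·√(1/72 + 1/196) = 6.7104.
t* = 1.969; margin = 1.969 × 6.7104 = 13.2128.
Difference = 292.5 − 382.9 = -90.4000.
-90.4000 ± 13.2128 → (-103.61, -77.19).

(-103.61, -77.19)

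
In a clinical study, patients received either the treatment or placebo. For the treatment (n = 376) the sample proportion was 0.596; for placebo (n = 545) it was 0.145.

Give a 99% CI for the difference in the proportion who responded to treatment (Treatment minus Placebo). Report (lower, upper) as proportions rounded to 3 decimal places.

(0.375, 0.527)

Each SE is √(p̂(1−p̂)/n): √(0.5960·0.4040/376) = 0.02531 and √(0.1450·0.8550/545) = 0.01508.
SE(p̂₁ − p̂₂) = √(SE₁² + SE₂²) = √(0.0006405961 + 0.0002274064) = 0.02946, since the two samples are independent.
At 99% confidence z* = 2.576; margin = 2.576 × 0.02946 = 0.07589.
The difference is 0.5960 − 0.1450 = 0.4510, so the interval is 0.4510 ± 0.07589 = (0.375, 0.527).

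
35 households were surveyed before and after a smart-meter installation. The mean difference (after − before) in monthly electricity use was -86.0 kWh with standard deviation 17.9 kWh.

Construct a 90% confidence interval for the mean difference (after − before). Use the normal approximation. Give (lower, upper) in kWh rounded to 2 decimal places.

This is a matched-pairs design, so SE = s_d/√n = 17.9/√35 = 3.0257.
Margin = 1.645 × 3.0257 = 4.9773; the interval is -86.0 ± 4.9773 = (-90.98, -81.02).

(-90.98, -81.02)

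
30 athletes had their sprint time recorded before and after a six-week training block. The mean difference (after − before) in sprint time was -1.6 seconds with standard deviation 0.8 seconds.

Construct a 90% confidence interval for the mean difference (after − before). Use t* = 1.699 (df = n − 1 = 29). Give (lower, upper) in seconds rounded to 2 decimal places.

(-1.85, -1.35)

This is a matched-pairs design, so SE = s_d/√n = 0.8/√30 = 0.1461.
Margin = 1.699 × 0.1461 = 0.2482; the interval is -1.6 ± 0.2482 = (-1.85, -1.35).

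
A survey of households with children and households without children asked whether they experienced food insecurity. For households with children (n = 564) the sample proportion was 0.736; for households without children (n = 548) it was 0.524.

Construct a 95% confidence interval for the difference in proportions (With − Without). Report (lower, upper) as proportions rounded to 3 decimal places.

Each SE is √(p̂(1−p̂)/n): √(0.7360·0.2640/564) = 0.01856 and √(0.5240·0.4760/548) = 0.02133.
SE(p̂₁ − p̂₂) = √(SE₁² + SE₂²) = √(0.0003444736 + 0.0004549689) = 0.02827, since the two samples are independent.
At 95% confidence z* = 1.960; margin = 1.960 × 0.02827 = 0.05541.
The difference is 0.7360 − 0.5240 = 0.2120, so the interval is 0.2120 ± 0.05541 = (0.157, 0.267).

(0.157, 0.267)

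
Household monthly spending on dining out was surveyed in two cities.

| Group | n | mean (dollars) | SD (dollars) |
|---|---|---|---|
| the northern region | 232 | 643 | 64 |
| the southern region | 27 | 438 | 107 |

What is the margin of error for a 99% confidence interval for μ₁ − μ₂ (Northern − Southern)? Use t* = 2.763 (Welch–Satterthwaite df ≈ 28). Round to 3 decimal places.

58.069

Standard errors of each mean: 64/√232 = 4.2018 and 107/√27 = 20.5922.
SE(x̄₁ − x̄₂) = √(4.2018² + 20.5922²) = 21.0165 for independent samples with unequal variances.
With t* = 2.763, the margin is 2.763 × 21.0165 = 58.0686.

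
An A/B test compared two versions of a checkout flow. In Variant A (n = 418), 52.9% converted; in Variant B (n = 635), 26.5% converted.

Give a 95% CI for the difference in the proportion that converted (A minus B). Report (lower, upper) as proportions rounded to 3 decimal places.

SE₁ = √(p̂₁(1−p̂₁)/n₁) = √(0.5290·0.4710/418) = 0.02441; SE₂ = √(0.2650·0.7350/635) = 0.01751.
Independent samples: SE of the difference = √(SE₁² + SE₂²) = √(0.0005958481 + 0.0003066001) = 0.03004.
z* for 95% confidence is 1.960, so the margin of error is 1.960 × 0.03004 = 0.05888.
Point estimate p̂₁ − p̂₂ = 0.5290 − 0.2650 = 0.2640.
0.2640 ± 0.05888 → (0.205, 0.323).

(0.205, 0.323)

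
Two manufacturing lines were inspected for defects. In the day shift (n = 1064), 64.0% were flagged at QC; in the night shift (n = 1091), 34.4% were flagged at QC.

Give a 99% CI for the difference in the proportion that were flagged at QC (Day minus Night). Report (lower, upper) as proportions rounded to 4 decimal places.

(0.2430, 0.3490)

SE₁ = √(p̂₁(1−p̂₁)/n₁) = √(0.6400·0.3600/1064) = 0.01472; SE₂ = √(0.3440·0.6560/1091) = 0.01438.
Independent samples: SE of the difference = √(SE₁² + SE₂²) = √(0.0002166784 + 0.0002067844) = 0.02058.
z* for 99% confidence is 2.576, so the margin of error is 2.576 × 0.02058 = 0.05301.
Point estimate p̂₁ − p̂₂ = 0.6400 − 0.3440 = 0.2960.
0.2960 ± 0.05301 → (0.2430, 0.3490).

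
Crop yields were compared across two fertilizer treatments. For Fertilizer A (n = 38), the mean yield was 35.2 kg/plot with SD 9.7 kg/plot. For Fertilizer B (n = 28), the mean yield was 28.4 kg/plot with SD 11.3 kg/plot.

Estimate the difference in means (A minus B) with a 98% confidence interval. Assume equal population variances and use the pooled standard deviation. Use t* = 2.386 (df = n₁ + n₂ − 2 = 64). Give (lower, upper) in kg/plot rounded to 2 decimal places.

(0.62, 12.98)

s_p = √[((n₁−1)s₁² + (n₂−1)s₂²)/(n₁+n₂−2)] = √[(37·9.7² + 27·11.3²)/64] = 10.4050.
SE = 10.4050·√(1/38 + 1/28) = 2.5915.
With t* = 2.386, margin = 2.386 × 2.5915 = 6.1833.
x̄₁ − x̄₂ = 35.2 − 28.4 = 6.8000; interval 6.8000 ± 6.1833 = (0.62, 12.98).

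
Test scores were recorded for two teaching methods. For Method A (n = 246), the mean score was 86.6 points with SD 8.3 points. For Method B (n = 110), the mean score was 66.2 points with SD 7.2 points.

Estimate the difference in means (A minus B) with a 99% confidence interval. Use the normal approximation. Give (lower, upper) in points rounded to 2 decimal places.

Standard errors of each mean: 8.3/√246 = 0.5292 and 7.2/√110 = 0.6865.
SE(x̄₁ − x̄₂) = √(0.5292² + 0.6865²) = 0.8668 for independent samples with unequal variances.
With z* = 2.576, the margin is 2.576 × 0.8668 = 2.2329.
x̄₁ − x̄₂ = 86.6 − 66.2 = 20.4000; the interval is 20.4000 ± 2.2329 = (18.17, 22.63).

(18.17, 22.63)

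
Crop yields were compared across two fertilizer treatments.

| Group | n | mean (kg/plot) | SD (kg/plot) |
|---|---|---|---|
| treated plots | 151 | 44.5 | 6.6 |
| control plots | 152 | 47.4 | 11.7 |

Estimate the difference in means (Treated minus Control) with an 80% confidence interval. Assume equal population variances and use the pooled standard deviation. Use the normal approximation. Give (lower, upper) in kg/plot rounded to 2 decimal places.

Pooled variance s_p² = [150·6.6² + 151·11.7²] / (151+152−2) = 90.3800, so s_p = 9.5068.
SE_diff = s_p·√(1/n₁ + 1/n₂) = 9.5068·√(1/151 + 1/152) = 1.0923.
z* = 1.282; margin = 1.282 × 1.0923 = 1.4003.
Difference = 44.5 − 47.4 = -2.9000.
-2.9000 ± 1.4003 → (-4.30, -1.50).

(-4.30, -1.50)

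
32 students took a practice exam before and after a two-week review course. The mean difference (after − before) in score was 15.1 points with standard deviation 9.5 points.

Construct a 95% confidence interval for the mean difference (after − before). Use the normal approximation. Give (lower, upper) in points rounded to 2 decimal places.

Paired design: SE = s_d/√n = 9.5/√32 = 1.6794.
z* = 1.960; margin of error = 1.960 × 1.6794 = 3.2916.
15.1 ± 3.2916 → (11.81, 18.39).

(11.81, 18.39)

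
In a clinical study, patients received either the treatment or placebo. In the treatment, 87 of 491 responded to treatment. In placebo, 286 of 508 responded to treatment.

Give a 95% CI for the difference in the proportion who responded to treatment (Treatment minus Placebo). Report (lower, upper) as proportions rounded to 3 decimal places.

(-0.441, -0.331)

Sample proportions: 87/491 = 0.1772, 286/508 = 0.5630.
Each SE is √(p̂(1−p̂)/n): √(0.1772·0.8228/491) = 0.01723 and √(0.5630·0.4370/508) = 0.02201.
SE(p̂₁ − p̂₂) = √(SE₁² + SE₂²) = √(0.0002968729 + 0.0004844401) = 0.02795, since the two samples are independent.
At 95% confidence z* = 1.960; margin = 1.960 × 0.02795 = 0.05478.
The difference is 0.1772 − 0.5630 = -0.3858, so the interval is -0.3858 ± 0.05478 = (-0.441, -0.331).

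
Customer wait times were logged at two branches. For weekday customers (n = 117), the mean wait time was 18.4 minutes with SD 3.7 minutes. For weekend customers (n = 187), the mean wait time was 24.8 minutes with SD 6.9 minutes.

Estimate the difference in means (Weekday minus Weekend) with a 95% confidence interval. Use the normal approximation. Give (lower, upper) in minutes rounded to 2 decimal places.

Per-group SEs: s₁/√n₁ = 3.7/√117 = 0.3421, s₂/√n₂ = 6.9/√187 = 0.5046.
Unpooled SE of the difference: √(0.11703241 + 0.25462116) = 0.6096.
Margin of error = z* · SE = 1.960 × 0.6096 = 1.1948.
x̄₁ − x̄₂ = 18.4 − 24.8 = -6.4000.
CI: -6.4000 ± 1.1948 = (-7.59, -5.21).

(-7.59, -5.21)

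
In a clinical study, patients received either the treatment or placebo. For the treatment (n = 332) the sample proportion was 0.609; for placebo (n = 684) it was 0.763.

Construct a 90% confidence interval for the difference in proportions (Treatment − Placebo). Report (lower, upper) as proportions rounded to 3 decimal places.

The two standard errors are √(0.6090×0.3910/332) = 0.02678 and √(0.7630×0.2370/684) = 0.01626.
Because the samples are independent, SE_diff = √(0.02678² + 0.01626²) = 0.03133.
Using z* = 1.645 for 90%, ME = 1.645 × 0.03133 = 0.05154.
p̂₁ − p̂₂ = -0.1540; interval -0.1540 ± 0.05154 gives (-0.206, -0.102).

(-0.206, -0.102)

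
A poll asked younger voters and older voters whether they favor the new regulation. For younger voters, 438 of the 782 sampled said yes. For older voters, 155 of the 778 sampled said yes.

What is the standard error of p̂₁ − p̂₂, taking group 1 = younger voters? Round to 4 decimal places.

First, p̂₁ = 438/782 = 0.5601; p̂₂ = 155/778 = 0.1992.
The two standard errors are √(0.5601×0.4399/782) = 0.01775 and √(0.1992×0.8008/778) = 0.01432.
Because the samples are independent, SE_diff = √(0.01775² + 0.01432²) = 0.02281.

0.0228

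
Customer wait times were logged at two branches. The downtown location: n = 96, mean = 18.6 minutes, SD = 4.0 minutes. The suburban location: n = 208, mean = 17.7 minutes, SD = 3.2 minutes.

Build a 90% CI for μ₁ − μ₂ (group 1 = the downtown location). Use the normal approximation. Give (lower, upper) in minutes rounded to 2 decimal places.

(0.14, 1.66)

Standard errors of each mean: 4.0/√96 = 0.4082 and 3.2/√208 = 0.2219.
SE(x̄₁ − x̄₂) = √(0.4082² + 0.2219²) = 0.4646 for independent samples with unequal variances.
With z* = 1.645, the margin is 1.645 × 0.4646 = 0.7643.
x̄₁ − x̄₂ = 18.6 − 17.7 = 0.9000; the interval is 0.9000 ± 0.7643 = (0.14, 1.66).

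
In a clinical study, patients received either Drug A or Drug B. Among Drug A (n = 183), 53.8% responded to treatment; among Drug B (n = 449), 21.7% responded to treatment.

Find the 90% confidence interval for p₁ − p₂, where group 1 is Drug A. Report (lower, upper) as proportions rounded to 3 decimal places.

(0.252, 0.390)

Each SE is √(p̂(1−p̂)/n): √(0.5380·0.4620/183) = 0.03685 and √(0.2170·0.7830/449) = 0.01945.
SE(p̂₁ − p̂₂) = √(SE₁² + SE₂²) = √(0.0013579225 + 0.0003783025) = 0.04167, since the two samples are independent.
At 90% confidence z* = 1.645; margin = 1.645 × 0.04167 = 0.06855.
The difference is 0.5380 − 0.2170 = 0.3210, so the interval is 0.3210 ± 0.06855 = (0.252, 0.390).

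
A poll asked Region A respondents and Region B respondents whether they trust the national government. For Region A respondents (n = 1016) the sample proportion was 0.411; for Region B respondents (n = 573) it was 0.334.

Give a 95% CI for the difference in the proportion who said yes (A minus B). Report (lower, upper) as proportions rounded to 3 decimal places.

(0.028, 0.126)

The two standard errors are √(0.4110×0.5890/1016) = 0.01544 and √(0.3340×0.6660/573) = 0.01970.
Because the samples are independent, SE_diff = √(0.01544² + 0.01970²) = 0.02503.
Using z* = 1.960 for 95%, ME = 1.960 × 0.02503 = 0.04906.
p̂₁ − p̂₂ = 0.0770; interval 0.0770 ± 0.04906 gives (0.028, 0.126).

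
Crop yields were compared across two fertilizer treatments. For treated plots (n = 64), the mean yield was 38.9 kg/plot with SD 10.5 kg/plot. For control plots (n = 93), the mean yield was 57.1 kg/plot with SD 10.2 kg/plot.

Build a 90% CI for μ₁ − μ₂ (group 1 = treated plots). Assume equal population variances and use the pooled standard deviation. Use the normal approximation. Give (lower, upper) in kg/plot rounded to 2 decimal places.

Pooled variance s_p² = [63·10.5² + 92·10.2²] / (64+93−2) = 106.5641, so s_p = 10.3230.
SE_diff = s_p·√(1/n₁ + 1/n₂) = 10.3230·√(1/64 + 1/93) = 1.6766.
z* = 1.645; margin = 1.645 × 1.6766 = 2.7580.
Difference = 38.9 − 57.1 = -18.2000.
-18.2000 ± 2.7580 → (-20.96, -15.44).

(-20.96, -15.44)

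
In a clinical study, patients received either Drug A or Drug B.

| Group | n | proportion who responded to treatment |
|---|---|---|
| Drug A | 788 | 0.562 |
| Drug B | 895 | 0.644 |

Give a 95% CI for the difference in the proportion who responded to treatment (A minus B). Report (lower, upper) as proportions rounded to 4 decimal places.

(-0.1287, -0.0353)

Each SE is √(p̂(1−p̂)/n): √(0.5620·0.4380/788) = 0.01767 and √(0.6440·0.3560/895) = 0.01601.
SE(p̂₁ − p̂₂) = √(SE₁² + SE₂²) = √(0.0003122289 + 0.0002563201) = 0.02384, since the two samples are independent.
At 95% confidence z* = 1.960; margin = 1.960 × 0.02384 = 0.04673.
The difference is 0.5620 − 0.6440 = -0.0820, so the interval is -0.0820 ± 0.04673 = (-0.1287, -0.0353).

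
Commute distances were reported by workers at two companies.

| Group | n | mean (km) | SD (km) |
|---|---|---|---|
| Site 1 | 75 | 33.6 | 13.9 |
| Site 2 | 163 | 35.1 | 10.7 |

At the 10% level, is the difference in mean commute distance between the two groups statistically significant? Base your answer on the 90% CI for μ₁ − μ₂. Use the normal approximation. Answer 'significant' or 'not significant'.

not significant

Standard errors of each mean: 13.9/√75 = 1.6050 and 10.7/√163 = 0.8381.
SE(x̄₁ − x̄₂) = √(1.6050² + 0.8381²) = 1.8106 for independent samples with unequal variances.
With z* = 1.645, the margin is 1.645 × 1.8106 = 2.9784.
x̄₁ − x̄₂ = 33.6 − 35.1 = -1.5000; the interval is -1.5000 ± 2.9784 = (-4.4784, 1.4784).
The interval (-4.4784, 1.4784) contains 0, so the difference is not significant.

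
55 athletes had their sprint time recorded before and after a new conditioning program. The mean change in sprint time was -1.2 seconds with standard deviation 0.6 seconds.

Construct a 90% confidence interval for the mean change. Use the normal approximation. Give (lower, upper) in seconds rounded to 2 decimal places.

Paired design: SE = s_d/√n = 0.6/√55 = 0.0809.
z* = 1.645; margin of error = 1.645 × 0.0809 = 0.1331.
-1.2 ± 0.1331 → (-1.33, -1.07).

(-1.33, -1.07)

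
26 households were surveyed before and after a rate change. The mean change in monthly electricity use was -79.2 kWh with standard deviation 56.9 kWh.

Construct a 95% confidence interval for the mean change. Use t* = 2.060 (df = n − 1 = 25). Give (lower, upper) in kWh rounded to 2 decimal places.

(-102.19, -56.21)

Paired design: SE = s_d/√n = 56.9/√26 = 11.1590.
t* = 2.060; margin of error = 2.060 × 11.1590 = 22.9875.
-79.2 ± 22.9875 → (-102.19, -56.21).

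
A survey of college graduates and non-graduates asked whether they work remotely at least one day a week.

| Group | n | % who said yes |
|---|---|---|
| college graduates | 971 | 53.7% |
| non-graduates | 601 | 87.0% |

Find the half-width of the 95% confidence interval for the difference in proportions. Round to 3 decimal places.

0.041

SE₁ = √(p̂₁(1−p̂₁)/n₁) = √(0.5370·0.4630/971) = 0.01600; SE₂ = √(0.8700·0.1300/601) = 0.01372.
Independent samples: SE of the difference = √(SE₁² + SE₂²) = √(0.000256 + 0.0001882384) = 0.02108.
z* for 95% confidence is 1.960, so the margin of error is 1.960 × 0.02108 = 0.04132.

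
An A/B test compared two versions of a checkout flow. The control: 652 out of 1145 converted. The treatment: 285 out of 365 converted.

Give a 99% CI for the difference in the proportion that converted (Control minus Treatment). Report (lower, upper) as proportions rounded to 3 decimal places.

First, p̂₁ = 652/1145 = 0.5694; p̂₂ = 285/365 = 0.7808.
The two standard errors are √(0.5694×0.4306/1145) = 0.01463 and √(0.7808×0.2192/365) = 0.02165.
Because the samples are independent, SE_diff = √(0.01463² + 0.02165²) = 0.02613.
Using z* = 2.576 for 99%, ME = 2.576 × 0.02613 = 0.06731.
p̂₁ − p̂₂ = -0.2114; interval -0.2114 ± 0.06731 gives (-0.279, -0.144).

(-0.279, -0.144)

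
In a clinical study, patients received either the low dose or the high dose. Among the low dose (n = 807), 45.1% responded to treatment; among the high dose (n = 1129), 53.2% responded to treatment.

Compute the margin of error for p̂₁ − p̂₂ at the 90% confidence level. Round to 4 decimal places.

The two standard errors are √(0.4510×0.5490/807) = 0.01752 and √(0.5320×0.4680/1129) = 0.01485.
Because the samples are independent, SE_diff = √(0.01752² + 0.01485²) = 0.02297.
Using z* = 1.645 for 90%, ME = 1.645 × 0.02297 = 0.03779.

0.0378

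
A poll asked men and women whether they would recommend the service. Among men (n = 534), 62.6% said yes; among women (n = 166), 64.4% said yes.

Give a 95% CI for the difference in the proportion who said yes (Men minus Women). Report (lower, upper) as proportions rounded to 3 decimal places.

Each SE is √(p̂(1−p̂)/n): √(0.6260·0.3740/534) = 0.02094 and √(0.6440·0.3560/166) = 0.03716.
SE(p̂₁ − p̂₂) = √(SE₁² + SE₂²) = √(0.0004384836 + 0.0013808656) = 0.04265, since the two samples are independent.
At 95% confidence z* = 1.960; margin = 1.960 × 0.04265 = 0.08359.
The difference is 0.6260 − 0.6440 = -0.0180, so the interval is -0.0180 ± 0.08359 = (-0.102, 0.066).

(-0.102, 0.066)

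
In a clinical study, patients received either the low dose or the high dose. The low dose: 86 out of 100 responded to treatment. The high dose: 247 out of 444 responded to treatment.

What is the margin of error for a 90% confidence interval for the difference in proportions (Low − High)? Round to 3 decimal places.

0.069

First, p̂₁ = 86/100 = 0.8600; p̂₂ = 247/444 = 0.5563.
The two standard errors are √(0.8600×0.1400/100) = 0.03470 and √(0.5563×0.4437/444) = 0.02358.
Because the samples are independent, SE_diff = √(0.03470² + 0.02358²) = 0.04195.
Using z* = 1.645 for 90%, ME = 1.645 × 0.04195 = 0.06901.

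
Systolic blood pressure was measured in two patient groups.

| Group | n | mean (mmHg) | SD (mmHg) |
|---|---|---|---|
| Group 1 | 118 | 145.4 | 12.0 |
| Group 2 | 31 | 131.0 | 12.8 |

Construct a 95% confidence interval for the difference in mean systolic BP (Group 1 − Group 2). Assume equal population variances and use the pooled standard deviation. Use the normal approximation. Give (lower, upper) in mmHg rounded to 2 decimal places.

Pooled variance s_p² = [117·12.0² + 30·12.8²] / (118+31−2) = 148.0490, so s_p = 12.1675.
SE_diff = s_p·√(1/n₁ + 1/n₂) = 12.1675·√(1/118 + 1/31) = 2.4557.
z* = 1.960; margin = 1.960 × 2.4557 = 4.8132.
Difference = 145.4 − 131.0 = 14.4000.
14.4000 ± 4.8132 → (9.59, 19.21).

(9.59, 19.21)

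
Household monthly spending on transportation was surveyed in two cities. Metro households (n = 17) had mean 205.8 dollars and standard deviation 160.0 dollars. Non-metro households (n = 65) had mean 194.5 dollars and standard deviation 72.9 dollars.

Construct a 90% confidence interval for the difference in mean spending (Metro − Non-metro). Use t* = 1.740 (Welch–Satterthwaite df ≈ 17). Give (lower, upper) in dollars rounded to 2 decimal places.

(-58.03, 80.63)

SE₁ = s₁/√n₁ = 160.0/√17 = 38.8057; SE₂ = 72.9/√65 = 9.0421.
Independent samples, unequal variances: SE_diff = √(SE₁² + SE₂²) = √(1505.88235249 + 81.75957241) = 39.8452.
t* = 1.740, so margin of error = 1.740 × 39.8452 = 69.3306.
Difference in means = 205.8 − 194.5 = 11.3000.
11.3000 ± 69.3306 → (-58.03, 80.63).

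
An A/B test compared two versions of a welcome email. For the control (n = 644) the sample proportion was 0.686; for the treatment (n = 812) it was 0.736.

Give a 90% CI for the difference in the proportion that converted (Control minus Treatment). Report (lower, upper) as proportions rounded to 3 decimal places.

(-0.089, -0.011)

Each SE is √(p̂(1−p̂)/n): √(0.6860·0.3140/644) = 0.01829 and √(0.7360·0.2640/812) = 0.01547.
SE(p̂₁ − p̂₂) = √(SE₁² + SE₂²) = √(0.0003345241 + 0.0002393209) = 0.02396, since the two samples are independent.
At 90% confidence z* = 1.645; margin = 1.645 × 0.02396 = 0.03941.
The difference is 0.6860 − 0.7360 = -0.0500, so the interval is -0.0500 ± 0.03941 = (-0.089, -0.011).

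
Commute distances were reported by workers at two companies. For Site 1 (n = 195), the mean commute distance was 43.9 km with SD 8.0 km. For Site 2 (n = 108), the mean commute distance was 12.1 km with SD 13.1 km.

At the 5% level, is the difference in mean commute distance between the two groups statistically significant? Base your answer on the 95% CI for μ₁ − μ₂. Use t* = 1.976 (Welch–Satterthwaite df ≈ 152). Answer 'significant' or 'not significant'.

Per-group SEs: s₁/√n₁ = 8.0/√195 = 0.5729, s₂/√n₂ = 13.1/√108 = 1.2605.
Unpooled SE of the difference: √(0.32821441 + 1.58886025) = 1.3846.
Margin of error = t* · SE = 1.976 × 1.3846 = 2.7360.
x̄₁ − x̄₂ = 43.9 − 12.1 = 31.8000.
CI: 31.8000 ± 2.7360 = (29.0640, 34.5360).
The interval (29.0640, 34.5360) does not contain 0, so the difference is significant.

significant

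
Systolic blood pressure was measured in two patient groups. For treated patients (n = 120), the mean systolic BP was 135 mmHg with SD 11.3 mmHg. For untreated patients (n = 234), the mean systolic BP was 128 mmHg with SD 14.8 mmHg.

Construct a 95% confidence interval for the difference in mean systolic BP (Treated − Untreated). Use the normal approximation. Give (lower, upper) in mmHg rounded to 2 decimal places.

Per-group SEs: s₁/√n₁ = 11.3/√120 = 1.0315, s₂/√n₂ = 14.8/√234 = 0.9675.
Unpooled SE of the difference: √(1.06399225 + 0.93605625) = 1.4142.
Margin of error = z* · SE = 1.960 × 1.4142 = 2.7718.
x̄₁ − x̄₂ = 135 − 128 = 7.0000.
CI: 7.0000 ± 2.7718 = (4.23, 9.77).

(4.23, 9.77)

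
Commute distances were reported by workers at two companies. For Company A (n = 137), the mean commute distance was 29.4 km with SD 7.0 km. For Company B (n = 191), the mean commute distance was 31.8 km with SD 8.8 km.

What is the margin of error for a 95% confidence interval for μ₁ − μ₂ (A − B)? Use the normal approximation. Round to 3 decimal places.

Per-group SEs: s₁/√n₁ = 7.0/√137 = 0.5981, s₂/√n₂ = 8.8/√191 = 0.6367.
Unpooled SE of the difference: √(0.35772361 + 0.40538689) = 0.8736.
Margin of error = z* · SE = 1.960 × 0.8736 = 1.7123.

1.712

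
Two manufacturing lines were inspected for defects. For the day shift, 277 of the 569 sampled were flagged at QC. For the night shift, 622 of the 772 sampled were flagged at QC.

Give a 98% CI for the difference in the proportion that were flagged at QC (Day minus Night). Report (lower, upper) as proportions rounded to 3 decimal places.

(-0.378, -0.260)

First, p̂₁ = 277/569 = 0.4868; p̂₂ = 622/772 = 0.8057.
The two standard errors are √(0.4868×0.5132/569) = 0.02095 and √(0.8057×0.1943/772) = 0.01424.
Because the samples are independent, SE_diff = √(0.02095² + 0.01424²) = 0.02533.
Using z* = 2.326 for 98%, ME = 2.326 × 0.02533 = 0.05892.
p̂₁ − p̂₂ = -0.3189; interval -0.3189 ± 0.05892 gives (-0.378, -0.260).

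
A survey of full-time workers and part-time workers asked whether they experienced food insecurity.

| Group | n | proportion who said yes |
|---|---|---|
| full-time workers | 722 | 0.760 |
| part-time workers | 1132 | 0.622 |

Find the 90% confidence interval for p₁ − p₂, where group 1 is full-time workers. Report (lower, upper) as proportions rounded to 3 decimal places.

Each SE is √(p̂(1−p̂)/n): √(0.7600·0.2400/722) = 0.01589 and √(0.6220·0.3780/1132) = 0.01441.
SE(p̂₁ − p̂₂) = √(SE₁² + SE₂²) = √(0.0002524921 + 0.0002076481) = 0.02145, since the two samples are independent.
At 90% confidence z* = 1.645; margin = 1.645 × 0.02145 = 0.03529.
The difference is 0.7600 − 0.6220 = 0.1380, so the interval is 0.1380 ± 0.03529 = (0.103, 0.173).

(0.103, 0.173)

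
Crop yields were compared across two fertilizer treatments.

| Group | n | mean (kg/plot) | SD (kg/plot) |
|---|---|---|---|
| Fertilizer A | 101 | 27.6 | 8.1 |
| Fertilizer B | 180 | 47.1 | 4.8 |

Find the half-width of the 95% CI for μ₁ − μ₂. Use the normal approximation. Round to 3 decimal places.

SE₁ = s₁/√n₁ = 8.1/√101 = 0.8060; SE₂ = 4.8/√180 = 0.3578.
Independent samples, unequal variances: SE_diff = √(SE₁² + SE₂²) = √(0.649636 + 0.12802084) = 0.8818.
z* = 1.960, so margin of error = 1.960 × 0.8818 = 1.7283.

1.728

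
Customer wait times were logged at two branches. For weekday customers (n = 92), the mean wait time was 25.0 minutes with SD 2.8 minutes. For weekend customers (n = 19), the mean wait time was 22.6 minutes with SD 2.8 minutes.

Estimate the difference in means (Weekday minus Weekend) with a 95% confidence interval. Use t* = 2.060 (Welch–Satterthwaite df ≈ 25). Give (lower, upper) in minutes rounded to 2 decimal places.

(0.95, 3.85)

Standard errors of each mean: 2.8/√92 = 0.2919 and 2.8/√19 = 0.6424.
SE(x̄₁ − x̄₂) = √(0.2919² + 0.6424²) = 0.7056 for independent samples with unequal variances.
With t* = 2.060, the margin is 2.060 × 0.7056 = 1.4535.
x̄₁ − x̄₂ = 25.0 − 22.6 = 2.4000; the interval is 2.4000 ± 1.4535 = (0.95, 3.85).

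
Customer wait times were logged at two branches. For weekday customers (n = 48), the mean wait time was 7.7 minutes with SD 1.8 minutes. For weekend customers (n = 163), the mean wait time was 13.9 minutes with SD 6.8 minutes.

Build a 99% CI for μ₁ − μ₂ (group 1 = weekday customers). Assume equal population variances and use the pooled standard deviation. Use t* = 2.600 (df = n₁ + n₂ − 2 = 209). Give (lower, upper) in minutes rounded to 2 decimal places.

Pooled variance s_p² = [47·1.8² + 162·6.8²] / (48+163−2) = 36.5701, so s_p = 6.0473.
SE_diff = s_p·√(1/n₁ + 1/n₂) = 6.0473·√(1/48 + 1/163) = 0.9931.
t* = 2.600; margin = 2.600 × 0.9931 = 2.5821.
Difference = 7.7 − 13.9 = -6.2000.
-6.2000 ± 2.5821 → (-8.78, -3.62).

(-8.78, -3.62)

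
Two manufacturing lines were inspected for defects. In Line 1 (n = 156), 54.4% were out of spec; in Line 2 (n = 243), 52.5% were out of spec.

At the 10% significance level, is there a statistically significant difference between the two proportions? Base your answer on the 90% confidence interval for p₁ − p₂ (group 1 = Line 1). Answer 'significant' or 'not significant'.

SE₁ = √(p̂₁(1−p̂₁)/n₁) = √(0.5440·0.4560/156) = 0.03988; SE₂ = √(0.5250·0.4750/243) = 0.03203.
Independent samples: SE of the difference = √(SE₁² + SE₂²) = √(0.0015904144 + 0.0010259209) = 0.05115.
z* for 90% confidence is 1.645, so the margin of error is 1.645 × 0.05115 = 0.08414.
Point estimate p̂₁ − p̂₂ = 0.5440 − 0.5250 = 0.0190.
0.0190 ± 0.08414 → (-0.06514, 0.10314).
The interval (-0.06514, 0.10314) contains 0, so the difference is not significant.

not significant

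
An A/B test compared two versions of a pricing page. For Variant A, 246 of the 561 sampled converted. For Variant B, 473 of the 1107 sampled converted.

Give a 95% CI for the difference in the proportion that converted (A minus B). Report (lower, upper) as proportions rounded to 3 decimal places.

p̂₁ = 246/561 = 0.4385 and p̂₂ = 473/1107 = 0.4273.
SE₁ = √(p̂₁(1−p̂₁)/n₁) = √(0.4385·0.5615/561) = 0.02095; SE₂ = √(0.4273·0.5727/1107) = 0.01487.
Independent samples: SE of the difference = √(SE₁² + SE₂²) = √(0.0004389025 + 0.0002211169) = 0.02569.
z* for 95% confidence is 1.960, so the margin of error is 1.960 × 0.02569 = 0.05035.
Point estimate p̂₁ − p̂₂ = 0.4385 − 0.4273 = 0.0112.
0.0112 ± 0.05035 → (-0.039, 0.062).

(-0.039, 0.062)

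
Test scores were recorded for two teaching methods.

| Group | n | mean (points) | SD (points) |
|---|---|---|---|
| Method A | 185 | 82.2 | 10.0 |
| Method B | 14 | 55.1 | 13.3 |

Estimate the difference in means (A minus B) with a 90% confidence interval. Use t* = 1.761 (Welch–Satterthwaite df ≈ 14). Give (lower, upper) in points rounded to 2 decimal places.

(20.71, 33.49)

SE₁ = s₁/√n₁ = 10.0/√185 = 0.7352; SE₂ = 13.3/√14 = 3.5546.
Independent samples, unequal variances: SE_diff = √(SE₁² + SE₂²) = √(0.54051904 + 12.63518116) = 3.6298.
t* = 1.761, so margin of error = 1.761 × 3.6298 = 6.3921.
Difference in means = 82.2 − 55.1 = 27.1000.
27.1000 ± 6.3921 → (20.71, 33.49).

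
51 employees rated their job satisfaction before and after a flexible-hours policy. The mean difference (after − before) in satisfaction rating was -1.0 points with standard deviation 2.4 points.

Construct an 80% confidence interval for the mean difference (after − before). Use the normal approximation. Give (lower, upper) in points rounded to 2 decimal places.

(-1.43, -0.57)

This is a matched-pairs design, so SE = s_d/√n = 2.4/√51 = 0.3361.
Margin = 1.282 × 0.3361 = 0.4309; the interval is -1.0 ± 0.4309 = (-1.43, -0.57).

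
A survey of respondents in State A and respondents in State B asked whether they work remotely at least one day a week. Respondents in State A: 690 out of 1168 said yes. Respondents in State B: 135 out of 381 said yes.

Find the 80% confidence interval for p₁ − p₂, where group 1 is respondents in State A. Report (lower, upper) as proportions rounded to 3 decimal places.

(0.200, 0.273)

Sample proportions: 690/1168 = 0.5908, 135/381 = 0.3543.
Each SE is √(p̂(1−p̂)/n): √(0.5908·0.4092/1168) = 0.01439 and √(0.3543·0.6457/381) = 0.02450.
SE(p̂₁ − p̂₂) = √(SE₁² + SE₂²) = √(0.0002070721 + 0.00060025) = 0.02841, since the two samples are independent.
At 80% confidence z* = 1.282; margin = 1.282 × 0.02841 = 0.03642.
The difference is 0.5908 − 0.3543 = 0.2365, so the interval is 0.2365 ± 0.03642 = (0.200, 0.273).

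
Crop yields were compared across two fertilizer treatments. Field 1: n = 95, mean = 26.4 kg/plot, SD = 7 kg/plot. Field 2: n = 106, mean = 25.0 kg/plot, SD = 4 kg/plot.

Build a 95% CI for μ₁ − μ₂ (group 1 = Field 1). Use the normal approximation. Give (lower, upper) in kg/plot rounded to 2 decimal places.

Per-group SEs: s₁/√n₁ = 7/√95 = 0.7182, s₂/√n₂ = 4/√106 = 0.3885.
Unpooled SE of the difference: √(0.51581124 + 0.15093225) = 0.8165.
Margin of error = z* · SE = 1.960 × 0.8165 = 1.6003.
x̄₁ − x̄₂ = 26.4 − 25.0 = 1.4000.
CI: 1.4000 ± 1.6003 = (-0.20, 3.00).

(-0.20, 3.00)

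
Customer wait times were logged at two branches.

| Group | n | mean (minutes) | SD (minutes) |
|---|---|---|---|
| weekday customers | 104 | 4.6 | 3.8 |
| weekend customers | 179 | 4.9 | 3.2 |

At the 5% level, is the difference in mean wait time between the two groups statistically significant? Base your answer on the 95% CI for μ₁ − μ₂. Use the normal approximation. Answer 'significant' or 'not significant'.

Standard errors of each mean: 3.8/√104 = 0.3726 and 3.2/√179 = 0.2392.
SE(x̄₁ − x̄₂) = √(0.3726² + 0.2392²) = 0.4428 for independent samples with unequal variances.
With z* = 1.960, the margin is 1.960 × 0.4428 = 0.8679.
x̄₁ − x̄₂ = 4.6 − 4.9 = -0.3000; the interval is -0.3000 ± 0.8679 = (-1.1679, 0.5679).
The interval (-1.1679, 0.5679) contains 0, so the difference is not significant.

not significant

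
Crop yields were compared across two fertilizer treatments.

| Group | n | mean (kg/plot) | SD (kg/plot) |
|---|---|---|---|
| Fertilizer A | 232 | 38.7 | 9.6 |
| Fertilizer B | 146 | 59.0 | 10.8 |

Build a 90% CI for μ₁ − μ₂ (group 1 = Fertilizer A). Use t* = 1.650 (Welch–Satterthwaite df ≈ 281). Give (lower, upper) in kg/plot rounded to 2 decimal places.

(-22.10, -18.50)

Standard errors of each mean: 9.6/√232 = 0.6303 and 10.8/√146 = 0.8938.
SE(x̄₁ − x̄₂) = √(0.6303² + 0.8938²) = 1.0937 for independent samples with unequal variances.
With t* = 1.650, the margin is 1.650 × 1.0937 = 1.8046.
x̄₁ − x̄₂ = 38.7 − 59.0 = -20.3000; the interval is -20.3000 ± 1.8046 = (-22.10, -18.50).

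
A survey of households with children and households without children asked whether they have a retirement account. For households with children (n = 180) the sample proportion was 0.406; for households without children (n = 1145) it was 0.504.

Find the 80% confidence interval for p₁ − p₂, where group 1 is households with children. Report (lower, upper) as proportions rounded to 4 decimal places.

(-0.1486, -0.0474)

The two standard errors are √(0.4060×0.5940/180) = 0.03660 and √(0.5040×0.4960/1145) = 0.01478.
Because the samples are independent, SE_diff = √(0.03660² + 0.01478²) = 0.03947.
Using z* = 1.282 for 80%, ME = 1.282 × 0.03947 = 0.05060.
p̂₁ − p̂₂ = -0.0980; interval -0.0980 ± 0.05060 gives (-0.1486, -0.0474).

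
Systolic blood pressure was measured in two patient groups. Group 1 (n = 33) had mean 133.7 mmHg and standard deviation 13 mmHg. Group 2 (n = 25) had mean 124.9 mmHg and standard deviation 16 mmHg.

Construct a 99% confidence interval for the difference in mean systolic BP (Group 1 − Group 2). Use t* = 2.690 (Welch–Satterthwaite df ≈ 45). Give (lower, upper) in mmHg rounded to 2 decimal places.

(-1.74, 19.34)

SE₁ = s₁/√n₁ = 13/√33 = 2.2630; SE₂ = 16/√25 = 3.2000.
Independent samples, unequal variances: SE_diff = √(SE₁² + SE₂²) = √(5.121169 + 10.24) = 3.9193.
t* = 2.690, so margin of error = 2.690 × 3.9193 = 10.5429.
Difference in means = 133.7 − 124.9 = 8.8000.
8.8000 ± 10.5429 → (-1.74, 19.34).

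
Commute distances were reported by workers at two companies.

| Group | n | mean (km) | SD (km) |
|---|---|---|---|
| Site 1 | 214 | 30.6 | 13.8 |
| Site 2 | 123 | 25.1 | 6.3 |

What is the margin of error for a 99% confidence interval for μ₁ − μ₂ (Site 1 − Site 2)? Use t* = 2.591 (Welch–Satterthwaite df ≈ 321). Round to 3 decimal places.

Per-group SEs: s₁/√n₁ = 13.8/√214 = 0.9433, s₂/√n₂ = 6.3/√123 = 0.5681.
Unpooled SE of the difference: √(0.88981489 + 0.32273761) = 1.1012.
Margin of error = t* · SE = 2.591 × 1.1012 = 2.8532.

2.853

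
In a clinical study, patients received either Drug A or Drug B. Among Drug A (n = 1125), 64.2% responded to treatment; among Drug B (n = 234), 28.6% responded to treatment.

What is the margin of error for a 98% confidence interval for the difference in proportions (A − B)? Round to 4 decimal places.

SE₁ = √(p̂₁(1−p̂₁)/n₁) = √(0.6420·0.3580/1125) = 0.01429; SE₂ = √(0.2860·0.7140/234) = 0.02954.
Independent samples: SE of the difference = √(SE₁² + SE₂²) = √(0.0002042041 + 0.0008726116) = 0.03281.
z* for 98% confidence is 2.326, so the margin of error is 2.326 × 0.03281 = 0.07632.

0.0763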